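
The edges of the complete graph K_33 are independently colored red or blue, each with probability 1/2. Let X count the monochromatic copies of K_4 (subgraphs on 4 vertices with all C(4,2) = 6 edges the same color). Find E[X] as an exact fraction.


Let X = Σ_S X_S over the C(33, 4) = 40920 subsets S of size 4, where X_S = 1 if the K_4 on S is monochromatic.
For a fixed S, the K_4 on S has C(4, 2) = 6 edges. P[all 6 edges red] = (1/2)^6, and likewise for blue, so P[monochromatic] = 2·(1/2)^6 = 2^{1 − 6} = 1/32.
By linearity of expectation: E[X] = C(33, 4) · 2^{1 − 6} = 40920 · 1/32 = 5115/4.
Numerically: E[X] ≈ 1278.750000.

E[X] = C(33,4)·2^(1−C(4,2)) = 5115/4 ≈ 1278.750000.


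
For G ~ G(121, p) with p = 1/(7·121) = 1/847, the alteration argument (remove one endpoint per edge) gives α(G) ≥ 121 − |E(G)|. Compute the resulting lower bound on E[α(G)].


E[|E(G)|] = C(121, 2)·p = 7260 · (1/847) = 60/7.
E[α(G)] ≥ n − E[|E(G)|] = 121 − 60/7 = 787/7.
Numerically: ≈ 112.428571.
(This is only a lower bound; the true E[α(G)] may be larger.)

E[α(G)] ≥ 787/7 ≈ 112.428571.


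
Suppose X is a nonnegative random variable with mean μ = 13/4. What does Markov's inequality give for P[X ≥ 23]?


μ = E[X] = 13/4, a = 23.
Markov: P[X ≥ 23] ≤ μ/a = (13/4)/23 = 13/92.
Numerically: ≈ 0.141304.
(Since a = 23 > μ = 3.250000, the bound 13/92 is < 1 and informative.)

P[X ≥ 23] ≤ 13/92 ≈ 0.141304.


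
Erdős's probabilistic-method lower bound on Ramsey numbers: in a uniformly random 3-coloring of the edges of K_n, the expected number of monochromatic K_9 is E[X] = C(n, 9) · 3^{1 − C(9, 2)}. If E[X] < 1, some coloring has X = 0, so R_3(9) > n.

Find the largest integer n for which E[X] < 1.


We need C(n, 9) · 3^{1 − 36} < 1, i.e. C(n, 9) < 3^{36 − 1} = 50031545098999707.
Check values of n near the boundary:
  n = 295: C(295, 9) = 41221140106119260; 41221140106119260 < 50031545098999707? YES
  n = 296: C(296, 9) = 42513789098994080; 42513789098994080 < 50031545098999707? YES
  n = 297: C(297, 9) = 43842345008337645; 43842345008337645 < 50031545098999707? YES
  n = 298: C(298, 9) = 45207677551849890; 45207677551849890 < 50031545098999707? YES
  n = 299: C(299, 9) = 46610674441390059; 46610674441390059 < 50031545098999707? YES
  n = 300: C(300, 9) = 48052241692154700; 48052241692154700 < 50031545098999707? YES
  n = 301: C(301, 9) = 49533303936090975; 49533303936090975 < 50031545098999707? YES
  n = 302: C(302, 9) = 51054804739588650; 51054804739588650 < 50031545098999707? NO
  n = 303: C(303, 9) = 52617706925494425; 52617706925494425 < 50031545098999707? NO
  n = 304: C(304, 9) = 54222992899492560; 54222992899492560 < 50031545098999707? NO
The largest n with C(n, 9) < 50031545098999707 is n = 301 (where E[X] = 16511101312030325/16677181699666569 ≈ 0.990). Hence R_3(9) > 301, i.e. R_3(9) ≥ 302.

Largest n = 301; hence R_3(9) > 301.


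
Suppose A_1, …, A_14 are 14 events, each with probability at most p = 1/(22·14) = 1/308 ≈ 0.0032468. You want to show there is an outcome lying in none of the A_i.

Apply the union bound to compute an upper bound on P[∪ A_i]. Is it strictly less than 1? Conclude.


Union bound: P[∪_{i=1}^{14} A_i] ≤ Σ_i P[A_i] ≤ 14·p = 14·(1/308) = 1/22.
Numerically: 1/22 ≈ 0.0454545.
Is 1/22 < 1? YES.
Since P[∪ A_i] ≤ 1/22 < 1, the complement has P[∩ A_i^c] ≥ 1 − 1/22 = 21/22 > 0, so some outcome avoids every A_i.

14·p = 1/22 ≈ 0.0454545; existence CERTIFIED by the union bound.


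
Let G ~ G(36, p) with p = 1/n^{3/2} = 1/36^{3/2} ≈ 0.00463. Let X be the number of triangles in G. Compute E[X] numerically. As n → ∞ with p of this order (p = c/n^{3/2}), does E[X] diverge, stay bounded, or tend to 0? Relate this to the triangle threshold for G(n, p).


Number of potential triangles: C(36, 3) = 7140.
Each occurs with probability p³ ≈ (0.00463)³ ≈ 9.922903e-08.
By linearity: E[X] = C(36, 3)·p³ ≈ 7140 · 9.922903e-08 ≈ 0.0007.
Since α = 3/2 > 1, p = c/n^{3/2} = o(1/n) is below the triangle threshold p ~ 1/n. Asymptotically E[X] ~ (c³/6)·n^{3(1−α)} = (1³/6)·n^{-1.5} → 0, so by Markov's inequality G has no triangles w.h.p.

E[X] ≈ 0.0007; in regime p = Θ(1/n^{3/2}) E[X] tends to 0 (below the triangle threshold p ~ 1/n).


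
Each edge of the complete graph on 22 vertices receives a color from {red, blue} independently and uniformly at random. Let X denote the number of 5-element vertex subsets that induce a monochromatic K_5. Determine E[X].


Let X = Σ_S X_S over the C(22, 5) = 26334 subsets S of size 5, where X_S = 1 if the K_5 on S is monochromatic.
For a fixed S, the K_5 on S has C(5, 2) = 10 edges. P[all 10 edges red] = (1/2)^10, and likewise for blue, so P[monochromatic] = 2·(1/2)^10 = 2^{1 − 10} = 1/512.
By linearity of expectation: E[X] = C(22, 5) · 2^{1 − 10} = 26334 · 1/512 = 13167/256.
Numerically: E[X] ≈ 51.4336.

E[X] = C(22,5)·2^(1−C(5,2)) = 13167/256 ≈ 51.4336.


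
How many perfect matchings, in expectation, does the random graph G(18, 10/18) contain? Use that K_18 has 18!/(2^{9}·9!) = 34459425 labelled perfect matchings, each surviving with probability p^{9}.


K_18 has 18!/(2^{9}·9!) = 34459425 labelled perfect matchings.
For each such perfect matching H, let X_H = 1 if all 9 edges of H are present in G. Then P[X_H = 1] = p^{9} = (5/9)^{9} = 1953125/387420489.
Summing the indicators: E[X] = Σ_H E[X_H] = 34459425 · p^{9} = 34459425 · 1953125/387420489 = 830908203125/4782969.
Numerically: E[X] ≈ 1.74e+05.

E[X] = 34459425 · (5/9)^{9} = 830908203125/4782969 ≈ 1.74e+05.


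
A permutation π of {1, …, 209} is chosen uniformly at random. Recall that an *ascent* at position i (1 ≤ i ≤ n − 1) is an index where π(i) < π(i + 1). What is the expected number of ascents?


Write X = Σ X_I over i = 1, …, 208, with X_I the indicator of one ascent.
There are 208 indicators.
For each fixed i, the pair (π(i), π(i+1)) is a uniformly random ordered pair of distinct values from {1, …, 209}; by symmetry P[π(i) < π(i+1)] = 1/2.
By linearity: E[X] = 208 · (1/2) = (209 − 1) · (1/2) = 104 ≈ 104.00000.

E[X] = 104 = 104.00000.


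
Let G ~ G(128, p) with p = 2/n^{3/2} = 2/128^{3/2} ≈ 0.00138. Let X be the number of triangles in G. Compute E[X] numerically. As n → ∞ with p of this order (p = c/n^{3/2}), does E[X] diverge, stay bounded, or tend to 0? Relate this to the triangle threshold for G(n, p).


Number of potential triangles: C(128, 3) = 341376.
Each occurs with probability p³ ≈ (0.00138)³ ≈ 2.63418e-09.
By linearity: E[X] = C(128, 3)·p³ ≈ 341376 · 2.63418e-09 ≈ 0.001.
Since α = 3/2 > 1, p = c/n^{3/2} = o(1/n) is below the triangle threshold p ~ 1/n. Asymptotically E[X] ~ (c³/6)·n^{3(1−α)} = (2³/6)·n^{-1.5} → 0, so by Markov's inequality G has no triangles w.h.p.

E[X] ≈ 0.001; in regime p = Θ(1/n^{3/2}) E[X] tends to 0 (below the triangle threshold p ~ 1/n).


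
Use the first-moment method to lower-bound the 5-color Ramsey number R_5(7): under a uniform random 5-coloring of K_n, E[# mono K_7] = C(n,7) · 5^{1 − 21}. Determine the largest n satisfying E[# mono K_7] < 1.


We need C(n, 7) · 5^{1 − 21} < 1, i.e. C(n, 7) < 5^{21 − 1} = 95367431640625.
Check values of n near the boundary:
  n = 333: C(333, 7) = 84549532139028; 84549532139028 < 95367431640625? YES
  n = 334: C(334, 7) = 86359460961576; 86359460961576 < 95367431640625? YES
  n = 335: C(335, 7) = 88202498238195; 88202498238195 < 95367431640625? YES
  n = 336: C(336, 7) = 90079147136880; 90079147136880 < 95367431640625? YES
  n = 337: C(337, 7) = 91989916924632; 91989916924632 < 95367431640625? YES
  n = 338: C(338, 7) = 93935323022736; 93935323022736 < 95367431640625? YES
  n = 339: C(339, 7) = 95915887062372; 95915887062372 < 95367431640625? NO
  n = 340: C(340, 7) = 97932136940560; 97932136940560 < 95367431640625? NO
  n = 341: C(341, 7) = 99984606876440; 99984606876440 < 95367431640625? NO
The largest n with C(n, 7) < 95367431640625 is n = 338 (where E[X] = 93935323022736/95367431640625 ≈ 0.984983). Hence R_5(7) > 338, i.e. R_5(7) ≥ 339.

Largest n = 338; hence R_5(7) > 338.


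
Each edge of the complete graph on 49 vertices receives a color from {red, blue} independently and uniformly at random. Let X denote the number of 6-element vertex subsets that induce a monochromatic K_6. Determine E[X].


Let X = Σ_S X_S over the C(49, 6) = 13983816 subsets S of size 6, where X_S = 1 if the K_6 on S is monochromatic.
For a fixed S, the K_6 on S has C(6, 2) = 15 edges. P[all 15 edges red] = (1/2)^15, and likewise for blue, so P[monochromatic] = 2·(1/2)^15 = 2^{1 − 15} = 1/16384.
By linearity of expectation: E[X] = C(49, 6) · 2^{1 − 15} = 13983816 · 1/16384 = 1747977/2048.
Numerically: E[X] ≈ 853.504395.

E[X] = C(49,6)·2^(1−C(6,2)) = 1747977/2048 ≈ 853.504395.


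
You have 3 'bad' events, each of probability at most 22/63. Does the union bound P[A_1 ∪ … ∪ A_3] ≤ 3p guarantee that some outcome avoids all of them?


Union bound: P[∪_{i=1}^{3} A_i] ≤ Σ_i P[A_i] ≤ 3·p = 3·(22/63) = 22/21.
Numerically: 22/21 ≈ 1.0476190.
Is 22/21 < 1? NO.
Since the bound 22/21 is ≥ 1, the union bound is uninformative here; it does NOT by itself certify existence.

3·p = 22/21 ≈ 1.0476190; existence NOT certified by the union bound.


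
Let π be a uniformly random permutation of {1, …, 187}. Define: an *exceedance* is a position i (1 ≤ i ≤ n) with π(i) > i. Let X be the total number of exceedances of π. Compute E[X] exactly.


Write X = Σ_{i=1}^{187} X_i, where X_i = 1_{π(i) > i}.
For each fixed i, π(i) is uniform over {1, …, 187} (marginal of a uniform permutation), so P[π(i) > i] = (n − i)/n. Summing: Σ_{i=1}^{187} (n − i)/n = (0 + 1 + … + 186)/187 = 187(187 − 1)/(2·187) = (187 − 1)/2.
Hence E[X] = Σ_{i=1}^{187} (187 − i)/187 = 93 ≈ 93.0000.

E[X] = 93 = 93.0000.


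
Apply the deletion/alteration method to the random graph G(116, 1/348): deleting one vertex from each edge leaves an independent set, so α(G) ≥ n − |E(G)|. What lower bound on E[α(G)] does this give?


E[|E(G)|] = C(116, 2)·p = 6670 · (1/348) = 115/6.
E[α(G)] ≥ n − E[|E(G)|] = 116 − 115/6 = 581/6.
Numerically: ≈ 96.83333.
(This is only a lower bound; the true E[α(G)] may be larger.)

E[α(G)] ≥ 581/6 ≈ 96.83333.


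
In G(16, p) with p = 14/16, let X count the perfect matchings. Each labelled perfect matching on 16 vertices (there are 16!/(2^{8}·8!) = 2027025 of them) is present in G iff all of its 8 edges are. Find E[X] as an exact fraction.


K_16 has 16!/(2^{8}·8!) = 2027025 labelled perfect matchings.
For each such perfect matching H, let X_H = 1 if all 8 edges of H are present in G. Then P[X_H = 1] = p^{8} = (7/8)^{8} = 5764801/16777216.
By linearity of expectation: E[X] = Σ_H E[X_H] = 2027025 · p^{8} = 2027025 · 5764801/16777216 = 11685395747025/16777216.
Numerically: E[X] ≈ 6.965e+05.

E[X] = 2027025 · (7/8)^{8} = 11685395747025/16777216 ≈ 6.965e+05.


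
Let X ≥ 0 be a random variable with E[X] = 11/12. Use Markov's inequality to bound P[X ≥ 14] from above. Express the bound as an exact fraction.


μ = E[X] = 11/12, a = 14.
Markov: P[X ≥ 14] ≤ μ/a = (11/12)/14 = 11/168.
Numerically: ≈ 0.06548.
(Since a = 14 > μ = 0.91667, the bound 11/168 is < 1 and informative.)

P[X ≥ 14] ≤ 11/168 ≈ 0.06548.


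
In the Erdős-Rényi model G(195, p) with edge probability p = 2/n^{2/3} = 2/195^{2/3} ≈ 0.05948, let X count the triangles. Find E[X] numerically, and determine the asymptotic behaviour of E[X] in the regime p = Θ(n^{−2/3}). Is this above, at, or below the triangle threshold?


Number of potential triangles: C(195, 3) = 1216865.
Each occurs with probability p³ ≈ (0.05948)³ ≈ 2.103879e-04.
By linearity: E[X] = C(195, 3)·p³ ≈ 1216865 · 2.103879e-04 ≈ 256.0137.
Since α = 2/3 < 1, p = c/n^{2/3} ≫ 1/n is above the triangle threshold p ~ 1/n. Asymptotically E[X] ~ (c³/6)·n^{3(1−α)} = (2³/6)·n^{1} → ∞; triangles are abundant w.h.p.

E[X] ≈ 256.0137; in regime p = Θ(1/n^{2/3}) E[X] diverges (above the triangle threshold p ~ 1/n).


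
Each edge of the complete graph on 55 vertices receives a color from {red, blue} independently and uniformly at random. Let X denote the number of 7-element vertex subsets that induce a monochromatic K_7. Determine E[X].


Let X = Σ_S X_S over the C(55, 7) = 202927725 subsets S of size 7, where X_S = 1 if the K_7 on S is monochromatic.
For a fixed S, the K_7 on S has C(7, 2) = 21 edges. P[all 21 edges red] = (1/2)^21, and likewise for blue, so P[monochromatic] = 2·(1/2)^21 = 2^{1 − 21} = 1/1048576.
Summing: E[X] = C(55, 7) · 2^{1 − 21} = 202927725 · 1/1048576 = 202927725/1048576.
Numerically: E[X] ≈ 193.5270.

E[X] = C(55,7)·2^(1−C(7,2)) = 202927725/1048576 ≈ 193.5270.


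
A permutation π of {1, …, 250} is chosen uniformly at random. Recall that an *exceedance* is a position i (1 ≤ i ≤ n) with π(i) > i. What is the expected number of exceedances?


Write X = Σ_{i=1}^{250} X_i, where X_i = 1_{π(i) > i}.
For each fixed i, π(i) is uniform over {1, …, 250} (marginal of a uniform permutation), so P[π(i) > i] = (n − i)/n. Summing: Σ_{i=1}^{250} (n − i)/n = (0 + 1 + … + 249)/250 = 250(250 − 1)/(2·250) = (250 − 1)/2.
Hence E[X] = Σ_{i=1}^{250} (250 − i)/250 = 249/2 ≈ 124.50000.

E[X] = 249/2 = 124.50000.


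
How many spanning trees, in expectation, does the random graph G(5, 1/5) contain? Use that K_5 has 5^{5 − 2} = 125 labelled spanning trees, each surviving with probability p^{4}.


K_5 has 5^{5 − 2} = 125 labelled spanning trees.
For each such spanning tree H, let X_H = 1 if all 4 edges of H are present in G. Then P[X_H = 1] = p^{4} = (1/5)^{4} = 1/625.
Summing the indicators: E[X] = Σ_H E[X_H] = 125 · p^{4} = 125 · 1/625 = 1/5.
Numerically: E[X] ≈ 0.2.

E[X] = 125 · (1/5)^{4} = 1/5 ≈ 0.2.


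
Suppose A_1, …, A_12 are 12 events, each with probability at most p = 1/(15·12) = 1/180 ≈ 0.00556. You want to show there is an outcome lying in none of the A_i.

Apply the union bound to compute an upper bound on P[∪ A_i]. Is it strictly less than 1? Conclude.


Union bound: P[∪_{i=1}^{12} A_i] ≤ Σ_i P[A_i] ≤ 12·p = 12·(1/180) = 1/15.
Numerically: 1/15 ≈ 0.06667.
Is 1/15 < 1? YES.
Since P[∪ A_i] ≤ 1/15 < 1, the complement has P[∩ A_i^c] ≥ 1 − 1/15 = 14/15 > 0, so some outcome avoids every A_i.

12·p = 1/15 ≈ 0.06667; existence CERTIFIED by the union bound.


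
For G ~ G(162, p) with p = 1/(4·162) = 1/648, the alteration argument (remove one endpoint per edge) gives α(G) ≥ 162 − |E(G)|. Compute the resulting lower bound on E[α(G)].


E[|E(G)|] = C(162, 2)·p = 13041 · (1/648) = 161/8.
E[α(G)] ≥ n − E[|E(G)|] = 162 − 161/8 = 1135/8.
Numerically: ≈ 141.87500.
(This is only a lower bound; the true E[α(G)] may be larger.)

E[α(G)] ≥ 1135/8 ≈ 141.87500.


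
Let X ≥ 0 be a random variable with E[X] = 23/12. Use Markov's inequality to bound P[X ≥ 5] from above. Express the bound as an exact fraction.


μ = E[X] = 23/12, a = 5.
Markov: P[X ≥ 5] ≤ μ/a = (23/12)/5 = 23/60.
Numerically: ≈ 0.38333.
(Since a = 5 > μ = 1.91667, the bound 23/60 is < 1 and informative.)

P[X ≥ 5] ≤ 23/60 ≈ 0.38333.


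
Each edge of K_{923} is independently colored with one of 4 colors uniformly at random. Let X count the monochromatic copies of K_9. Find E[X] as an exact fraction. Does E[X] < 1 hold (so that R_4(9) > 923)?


E[X] = C(923, 9) · 4^{1 − 36} = 1288430932418687114265 · 4^{−35} = 1288430932418687114265/1180591620717411303424.
As a reduced fraction: E[X] = 1288430932418687114265/1180591620717411303424 ≈ 1.0913435.
Is E[X] < 1? NO.
Since E[X] ≥ 1, the first-moment bound is inconclusive at n = 923; it does NOT by itself certify R_4(9) > 923.

E[X] = 1288430932418687114265/1180591620717411303424 ≈ 1.0913435; E[X] ≥ 1; first-moment method inconclusive here.


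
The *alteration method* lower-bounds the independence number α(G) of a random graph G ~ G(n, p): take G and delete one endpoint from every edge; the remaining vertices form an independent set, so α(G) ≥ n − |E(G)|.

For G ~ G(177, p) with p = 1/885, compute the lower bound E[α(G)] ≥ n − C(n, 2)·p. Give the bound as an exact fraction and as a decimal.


E[|E(G)|] = C(177, 2)·p = 15576 · (1/885) = 88/5.
E[α(G)] ≥ n − E[|E(G)|] = 177 − 88/5 = 797/5.
Numerically: ≈ 159.400000.
(This is only a lower bound; the true E[α(G)] may be larger.)

E[α(G)] ≥ 797/5 ≈ 159.400000.


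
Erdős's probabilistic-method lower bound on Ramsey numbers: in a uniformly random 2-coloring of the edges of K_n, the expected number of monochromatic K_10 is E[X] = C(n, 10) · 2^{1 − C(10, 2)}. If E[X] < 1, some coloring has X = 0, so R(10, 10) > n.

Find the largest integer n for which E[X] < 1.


We need C(n, 10) · 2^{1 − 45} < 1, i.e. C(n, 10) < 2^{45 − 1} = 17592186044416.
Check values of n near the boundary:
  n = 97: C(97, 10) = 12576469727536; 12576469727536 < 17592186044416? YES
  n = 98: C(98, 10) = 14005614014756; 14005614014756 < 17592186044416? YES
  n = 99: C(99, 10) = 15579278510796; 15579278510796 < 17592186044416? YES
  n = 100: C(100, 10) = 17310309456440; 17310309456440 < 17592186044416? YES
  n = 101: C(101, 10) = 19212541264840; 19212541264840 < 17592186044416? NO
  n = 102: C(102, 10) = 21300860967540; 21300860967540 < 17592186044416? NO
  n = 103: C(103, 10) = 23591276125340; 23591276125340 < 17592186044416? NO
The largest n with C(n, 10) < 17592186044416 is n = 100 (where E[X] = 2163788682055/2199023255552 ≈ 0.984). Hence R(10, 10) > 100, i.e. R(10, 10) ≥ 101.

Largest n = 100; hence R(10, 10) > 100.


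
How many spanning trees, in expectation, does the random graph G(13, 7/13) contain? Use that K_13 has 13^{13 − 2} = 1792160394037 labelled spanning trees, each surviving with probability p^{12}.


K_13 has 13^{13 − 2} = 1792160394037 labelled spanning trees.
For each such spanning tree H, let X_H = 1 if all 12 edges of H are present in G. Then P[X_H = 1] = p^{12} = (7/13)^{12} = 13841287201/23298085122481.
Summing the indicators: E[X] = Σ_H E[X_H] = 1792160394037 · p^{12} = 1792160394037 · 13841287201/23298085122481 = 13841287201/13.
Numerically: E[X] ≈ 1.06e+09.

E[X] = 1792160394037 · (7/13)^{12} = 13841287201/13 ≈ 1.06e+09.


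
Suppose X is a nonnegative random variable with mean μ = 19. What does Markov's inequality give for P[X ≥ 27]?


μ = E[X] = 19, a = 27.
Markov: P[X ≥ 27] ≤ μ/a = (19)/27 = 19/27.
Numerically: ≈ 0.7037.
(Since a = 27 > μ = 19.0000, the bound 19/27 is < 1 and informative.)

P[X ≥ 27] ≤ 19/27 ≈ 0.7037.


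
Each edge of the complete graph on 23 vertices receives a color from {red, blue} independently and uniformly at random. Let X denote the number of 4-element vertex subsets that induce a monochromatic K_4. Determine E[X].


Let X = Σ_S X_S over the C(23, 4) = 8855 subsets S of size 4, where X_S = 1 if the K_4 on S is monochromatic.
For a fixed S, the K_4 on S has C(4, 2) = 6 edges. P[all 6 edges red] = (1/2)^6, and likewise for blue, so P[monochromatic] = 2·(1/2)^6 = 2^{1 − 6} = 1/32.
By linearity: E[X] = C(23, 4) · 2^{1 − 6} = 8855 · 1/32 = 8855/32.
Numerically: E[X] ≈ 276.719.

E[X] = C(23,4)·2^(1−C(4,2)) = 8855/32 ≈ 276.719.


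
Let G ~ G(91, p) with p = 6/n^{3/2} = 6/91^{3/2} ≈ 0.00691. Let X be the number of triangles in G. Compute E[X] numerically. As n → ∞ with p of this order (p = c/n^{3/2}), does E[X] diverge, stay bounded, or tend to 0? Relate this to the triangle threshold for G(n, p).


Number of potential triangles: C(91, 3) = 121485.
Each occurs with probability p³ ≈ (0.00691)³ ≈ 3.30193e-07.
By linearity: E[X] = C(91, 3)·p³ ≈ 121485 · 3.30193e-07 ≈ 0.040.
Since α = 3/2 > 1, p = c/n^{3/2} = o(1/n) is below the triangle threshold p ~ 1/n. Asymptotically E[X] ~ (c³/6)·n^{3(1−α)} = (6³/6)·n^{-1.5} → 0, so by Markov's inequality G has no triangles w.h.p.

E[X] ≈ 0.040; in regime p = Θ(1/n^{3/2}) E[X] tends to 0 (below the triangle threshold p ~ 1/n).


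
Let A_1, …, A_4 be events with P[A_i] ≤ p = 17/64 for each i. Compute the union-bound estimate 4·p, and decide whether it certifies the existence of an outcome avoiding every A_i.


Union bound: P[∪_{i=1}^{4} A_i] ≤ Σ_i P[A_i] ≤ 4·p = 4·(17/64) = 17/16.
Numerically: 17/16 ≈ 1.0625000.
Is 17/16 < 1? NO.
Since the bound 17/16 is ≥ 1, the union bound is uninformative here; it does NOT by itself certify existence.

4·p = 17/16 ≈ 1.0625000; existence NOT certified by the union bound.


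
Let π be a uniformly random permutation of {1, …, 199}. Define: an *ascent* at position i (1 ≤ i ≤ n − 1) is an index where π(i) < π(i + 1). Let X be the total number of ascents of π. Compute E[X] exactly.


Write X = Σ X_I over i = 1, …, 198, with X_I the indicator of one ascent.
There are 198 indicators.
For each fixed i, the pair (π(i), π(i+1)) is a uniformly random ordered pair of distinct values from {1, …, 199}; by symmetry P[π(i) < π(i+1)] = 1/2.
By linearity: E[X] = 198 · (1/2) = (199 − 1) · (1/2) = 99 ≈ 99.000.

E[X] = 99 = 99.000.


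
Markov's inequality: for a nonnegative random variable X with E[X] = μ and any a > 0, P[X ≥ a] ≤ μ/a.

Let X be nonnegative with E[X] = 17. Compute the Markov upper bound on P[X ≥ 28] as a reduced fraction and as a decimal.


μ = E[X] = 17, a = 28.
Markov: P[X ≥ 28] ≤ μ/a = (17)/28 = 17/28.
Numerically: ≈ 0.607143.
(Since a = 28 > μ = 17.000000, the bound 17/28 is < 1 and informative.)

P[X ≥ 28] ≤ 17/28 ≈ 0.607143.


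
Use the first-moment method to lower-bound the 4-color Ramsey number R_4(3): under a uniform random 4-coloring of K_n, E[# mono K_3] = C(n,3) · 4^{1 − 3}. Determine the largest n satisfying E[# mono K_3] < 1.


We need C(n, 3) · 4^{1 − 3} < 1, i.e. C(n, 3) < 4^{3 − 1} = 16.
Check values of n near the boundary:
  n = 3: C(3, 3) = 1; 1 < 16? YES
  n = 4: C(4, 3) = 4; 4 < 16? YES
  n = 5: C(5, 3) = 10; 10 < 16? YES
  n = 6: C(6, 3) = 20; 20 < 16? NO
  n = 7: C(7, 3) = 35; 35 < 16? NO
The largest n with C(n, 3) < 16 is n = 5 (where E[X] = 5/8 ≈ 0.625000). Hence R_4(3) > 5, i.e. R_4(3) ≥ 6.

Largest n = 5; hence R_4(3) > 5.


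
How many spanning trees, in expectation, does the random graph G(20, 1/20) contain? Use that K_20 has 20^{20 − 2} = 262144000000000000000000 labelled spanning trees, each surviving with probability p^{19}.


K_20 has 20^{20 − 2} = 262144000000000000000000 labelled spanning trees.
For each such spanning tree H, let X_H = 1 if all 19 edges of H are present in G. Then P[X_H = 1] = p^{19} = (1/20)^{19} = 1/5242880000000000000000000.
By linearity: E[X] = Σ_H E[X_H] = 262144000000000000000000 · p^{19} = 262144000000000000000000 · 1/5242880000000000000000000 = 1/20.
Numerically: E[X] ≈ 0.05.

E[X] = 262144000000000000000000 · (1/20)^{19} = 1/20 ≈ 0.05.


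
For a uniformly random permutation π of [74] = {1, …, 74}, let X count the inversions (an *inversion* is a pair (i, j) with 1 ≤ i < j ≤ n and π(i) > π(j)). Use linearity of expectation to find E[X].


Write X = Σ X_I over the C(74, 2) = 2701 pairs i < j, with X_I the indicator of one inversion.
There are 2701 indicators.
For each fixed pair i < j, the values π(i) and π(j) are two distinct elements of {1, …, 74} in uniformly random order; by symmetry P[π(i) > π(j)] = 1/2.
By linearity: E[X] = 2701 · (1/2) = C(74, 2) · (1/2) = 2701/2 = 2701/2 ≈ 1350.500000.

E[X] = 2701/2 = 1350.500000.


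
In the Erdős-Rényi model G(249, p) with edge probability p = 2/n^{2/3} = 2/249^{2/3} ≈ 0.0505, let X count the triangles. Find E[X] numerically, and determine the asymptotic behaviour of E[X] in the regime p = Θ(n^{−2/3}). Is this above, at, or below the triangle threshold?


Number of potential triangles: C(249, 3) = 2542124.
Each occurs with probability p³ ≈ (0.0505)³ ≈ 1.29030e-04.
By linearity: E[X] = C(249, 3)·p³ ≈ 2542124 · 1.29030e-04 ≈ 328.011.
Since α = 2/3 < 1, p = c/n^{2/3} ≫ 1/n is above the triangle threshold p ~ 1/n. Asymptotically E[X] ~ (c³/6)·n^{3(1−α)} = (2³/6)·n^{1} → ∞; triangles are abundant w.h.p.

E[X] ≈ 328.011; in regime p = Θ(1/n^{2/3}) E[X] diverges (above the triangle threshold p ~ 1/n).


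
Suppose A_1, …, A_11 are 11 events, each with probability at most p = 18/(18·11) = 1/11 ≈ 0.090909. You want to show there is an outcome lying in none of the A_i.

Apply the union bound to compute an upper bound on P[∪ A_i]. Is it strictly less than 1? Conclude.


Union bound: P[∪_{i=1}^{11} A_i] ≤ Σ_i P[A_i] ≤ 11·p = 11·(1/11) = 1.
Numerically: 1 ≈ 1.000000.
Is 1 < 1? NO.
Since the bound 1 is ≥ 1, the union bound is uninformative here; it does NOT by itself certify existence.

11·p = 1 ≈ 1.000000; existence NOT certified by the union bound.


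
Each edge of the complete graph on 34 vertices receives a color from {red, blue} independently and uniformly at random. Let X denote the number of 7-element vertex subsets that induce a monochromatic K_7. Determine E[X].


Let X = Σ_S X_S over the C(34, 7) = 5379616 subsets S of size 7, where X_S = 1 if the K_7 on S is monochromatic.
For a fixed S, the K_7 on S has C(7, 2) = 21 edges. P[all 21 edges red] = (1/2)^21, and likewise for blue, so P[monochromatic] = 2·(1/2)^21 = 2^{1 − 21} = 1/1048576.
By linearity of expectation: E[X] = C(34, 7) · 2^{1 − 21} = 5379616 · 1/1048576 = 168113/32768.
Numerically: E[X] ≈ 5.1304.

E[X] = C(34,7)·2^(1−C(7,2)) = 168113/32768 ≈ 5.1304.


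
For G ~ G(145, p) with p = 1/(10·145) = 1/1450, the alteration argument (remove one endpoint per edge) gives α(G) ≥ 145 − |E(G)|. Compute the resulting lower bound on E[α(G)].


E[|E(G)|] = C(145, 2)·p = 10440 · (1/1450) = 36/5.
E[α(G)] ≥ n − E[|E(G)|] = 145 − 36/5 = 689/5.
Numerically: ≈ 137.800000.
(This is only a lower bound; the true E[α(G)] may be larger.)

E[α(G)] ≥ 689/5 ≈ 137.800000.


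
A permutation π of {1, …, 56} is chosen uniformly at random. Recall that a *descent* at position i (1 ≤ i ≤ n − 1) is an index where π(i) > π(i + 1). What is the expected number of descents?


Write X = Σ X_I over i = 1, …, 55, with X_I the indicator of one descent.
There are 55 indicators.
For each fixed i, the pair (π(i), π(i+1)) is a uniformly random ordered pair of distinct values from {1, …, 56}; by symmetry P[π(i) > π(i+1)] = 1/2.
By linearity: E[X] = 55 · (1/2) = (56 − 1) · (1/2) = 55/2 ≈ 27.500000.

E[X] = 55/2 = 27.500000.


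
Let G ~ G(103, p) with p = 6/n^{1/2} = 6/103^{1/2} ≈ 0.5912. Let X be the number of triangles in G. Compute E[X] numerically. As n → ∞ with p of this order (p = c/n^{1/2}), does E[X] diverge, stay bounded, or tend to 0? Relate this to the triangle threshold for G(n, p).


Number of potential triangles: C(103, 3) = 176851.
Each occurs with probability p³ ≈ (0.5912)³ ≈ 2.066322e-01.
By linearity: E[X] = C(103, 3)·p³ ≈ 176851 · 2.066322e-01 ≈ 36543.1040.
Since α = 1/2 < 1, p = c/n^{1/2} ≫ 1/n is above the triangle threshold p ~ 1/n. Asymptotically E[X] ~ (c³/6)·n^{3(1−α)} = (6³/6)·n^{1.5} → ∞; triangles are abundant w.h.p.

E[X] ≈ 36543.1040; in regime p = Θ(1/n^{1/2}) E[X] diverges (above the triangle threshold p ~ 1/n).


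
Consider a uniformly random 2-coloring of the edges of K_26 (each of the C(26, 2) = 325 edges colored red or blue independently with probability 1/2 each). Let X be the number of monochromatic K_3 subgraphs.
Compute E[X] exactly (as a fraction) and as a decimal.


Let X = Σ_S X_S over the C(26, 3) = 2600 subsets S of size 3, where X_S = 1 if the K_3 on S is monochromatic.
For a fixed S, the K_3 on S has C(3, 2) = 3 edges. P[all 3 edges red] = (1/2)^3, and likewise for blue, so P[monochromatic] = 2·(1/2)^3 = 2^{1 − 3} = 1/4.
By linearity: E[X] = C(26, 3) · 2^{1 − 3} = 2600 · 1/4 = 650.
Numerically: E[X] ≈ 650.0000.

E[X] = C(26,3)·2^(1−C(3,2)) = 650 ≈ 650.0000.


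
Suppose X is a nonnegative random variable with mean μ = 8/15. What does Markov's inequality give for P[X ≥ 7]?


μ = E[X] = 8/15, a = 7.
Markov: P[X ≥ 7] ≤ μ/a = (8/15)/7 = 8/105.
Numerically: ≈ 0.0762.
(Since a = 7 > μ = 0.5333, the bound 8/105 is < 1 and informative.)

P[X ≥ 7] ≤ 8/105 ≈ 0.0762.


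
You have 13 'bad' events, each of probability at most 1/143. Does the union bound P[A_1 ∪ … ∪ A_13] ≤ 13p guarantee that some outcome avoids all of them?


Union bound: P[∪_{i=1}^{13} A_i] ≤ Σ_i P[A_i] ≤ 13·p = 13·(1/143) = 1/11.
Numerically: 1/11 ≈ 0.0909091.
Is 1/11 < 1? YES.
Since P[∪ A_i] ≤ 1/11 < 1, the complement has P[∩ A_i^c] ≥ 1 − 1/11 = 10/11 > 0, so some outcome avoids every A_i.

13·p = 1/11 ≈ 0.0909091; existence CERTIFIED by the union bound.


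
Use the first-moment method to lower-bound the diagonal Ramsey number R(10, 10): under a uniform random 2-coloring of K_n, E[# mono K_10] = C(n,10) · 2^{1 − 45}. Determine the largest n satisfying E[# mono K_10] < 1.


We need C(n, 10) · 2^{1 − 45} < 1, i.e. C(n, 10) < 2^{45 − 1} = 17592186044416.
Check values of n near the boundary:
  n = 98: C(98, 10) = 14005614014756; 14005614014756 < 17592186044416? YES
  n = 99: C(99, 10) = 15579278510796; 15579278510796 < 17592186044416? YES
  n = 100: C(100, 10) = 17310309456440; 17310309456440 < 17592186044416? YES
  n = 101: C(101, 10) = 19212541264840; 19212541264840 < 17592186044416? NO
  n = 102: C(102, 10) = 21300860967540; 21300860967540 < 17592186044416? NO
  n = 103: C(103, 10) = 23591276125340; 23591276125340 < 17592186044416? NO
The largest n with C(n, 10) < 17592186044416 is n = 100 (where E[X] = 2163788682055/2199023255552 ≈ 0.9840). Hence R(10, 10) > 100, i.e. R(10, 10) ≥ 101.

Largest n = 100; hence R(10, 10) > 100.


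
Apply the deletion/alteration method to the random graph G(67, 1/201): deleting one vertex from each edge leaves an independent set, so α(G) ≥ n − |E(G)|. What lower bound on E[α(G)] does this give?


E[|E(G)|] = C(67, 2)·p = 2211 · (1/201) = 11.
E[α(G)] ≥ n − E[|E(G)|] = 67 − 11 = 56.
Numerically: ≈ 56.0000.
(This is only a lower bound; the true E[α(G)] may be larger.)

E[α(G)] ≥ 56 ≈ 56.0000.


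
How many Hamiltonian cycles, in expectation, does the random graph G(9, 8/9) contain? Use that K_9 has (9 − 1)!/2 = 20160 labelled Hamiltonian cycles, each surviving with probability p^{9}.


K_9 has (9 − 1)!/2 = 20160 labelled Hamiltonian cycles.
For each such Hamiltonian cycle H, let X_H = 1 if all 9 edges of H are present in G. Then P[X_H = 1] = p^{9} = (8/9)^{9} = 134217728/387420489.
By linearity: E[X] = Σ_H E[X_H] = 20160 · p^{9} = 20160 · 134217728/387420489 = 300647710720/43046721.
Numerically: E[X] ≈ 6.98e+03.

E[X] = 20160 · (8/9)^{9} = 300647710720/43046721 ≈ 6.98e+03.


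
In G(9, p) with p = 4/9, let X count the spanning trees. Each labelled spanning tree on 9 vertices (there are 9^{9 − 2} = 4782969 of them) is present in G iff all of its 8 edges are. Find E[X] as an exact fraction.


K_9 has 9^{9 − 2} = 4782969 labelled spanning trees.
For each such spanning tree H, let X_H = 1 if all 8 edges of H are present in G. Then P[X_H = 1] = p^{8} = (4/9)^{8} = 65536/43046721.
By linearity of expectation: E[X] = Σ_H E[X_H] = 4782969 · p^{8} = 4782969 · 65536/43046721 = 65536/9.
Numerically: E[X] ≈ 7.28e+03.

E[X] = 4782969 · (4/9)^{8} = 65536/9 ≈ 7.28e+03.


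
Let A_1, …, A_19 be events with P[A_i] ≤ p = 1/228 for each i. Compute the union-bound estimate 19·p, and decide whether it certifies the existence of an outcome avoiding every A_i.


Union bound: P[∪_{i=1}^{19} A_i] ≤ Σ_i P[A_i] ≤ 19·p = 19·(1/228) = 1/12.
Numerically: 1/12 ≈ 0.0833333.
Is 1/12 < 1? YES.
Since P[∪ A_i] ≤ 1/12 < 1, the complement has P[∩ A_i^c] ≥ 1 − 1/12 = 11/12 > 0, so some outcome avoids every A_i.

19·p = 1/12 ≈ 0.0833333; existence CERTIFIED by the union bound.


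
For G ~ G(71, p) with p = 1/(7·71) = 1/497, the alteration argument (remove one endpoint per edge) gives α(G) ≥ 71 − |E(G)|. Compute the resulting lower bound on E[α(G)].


E[|E(G)|] = C(71, 2)·p = 2485 · (1/497) = 5.
E[α(G)] ≥ n − E[|E(G)|] = 71 − 5 = 66.
Numerically: ≈ 66.000.
(This is only a lower bound; the true E[α(G)] may be larger.)

E[α(G)] ≥ 66 ≈ 66.000.


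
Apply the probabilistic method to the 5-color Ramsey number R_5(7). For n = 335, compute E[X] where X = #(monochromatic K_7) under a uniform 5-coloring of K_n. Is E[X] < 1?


E[X] = C(335, 7) · 5^{1 − 21} = 88202498238195 · 5^{−20} = 88202498238195/95367431640625.
As a reduced fraction: E[X] = 17640499647639/19073486328125 ≈ 0.924870.
Is E[X] < 1? YES.
Since E[X] < 1, there exists a 5-coloring of K_{335} with no monochromatic K_7; hence R_5(7) > 335.

E[X] = 17640499647639/19073486328125 ≈ 0.924870; E[X] < 1, so R_5(7) > 335.


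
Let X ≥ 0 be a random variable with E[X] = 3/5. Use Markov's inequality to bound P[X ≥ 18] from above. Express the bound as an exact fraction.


μ = E[X] = 3/5, a = 18.
Markov: P[X ≥ 18] ≤ μ/a = (3/5)/18 = 1/30.
Numerically: ≈ 0.033.
(Since a = 18 > μ = 0.600, the bound 1/30 is < 1 and informative.)

P[X ≥ 18] ≤ 1/30 ≈ 0.033.


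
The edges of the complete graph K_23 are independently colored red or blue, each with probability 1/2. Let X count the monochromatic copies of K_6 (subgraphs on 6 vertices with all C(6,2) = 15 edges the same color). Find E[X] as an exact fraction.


Let X = Σ_S X_S over the C(23, 6) = 100947 subsets S of size 6, where X_S = 1 if the K_6 on S is monochromatic.
For a fixed S, the K_6 on S has C(6, 2) = 15 edges. P[all 15 edges red] = (1/2)^15, and likewise for blue, so P[monochromatic] = 2·(1/2)^15 = 2^{1 − 15} = 1/16384.
By linearity of expectation: E[X] = C(23, 6) · 2^{1 − 15} = 100947 · 1/16384 = 100947/16384.
Numerically: E[X] ≈ 6.16132.

E[X] = C(23,6)·2^(1−C(6,2)) = 100947/16384 ≈ 6.16132.


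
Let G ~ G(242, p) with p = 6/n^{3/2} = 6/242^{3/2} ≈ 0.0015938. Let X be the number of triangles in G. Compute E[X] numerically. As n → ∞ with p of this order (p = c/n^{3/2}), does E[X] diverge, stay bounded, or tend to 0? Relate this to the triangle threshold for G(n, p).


Number of potential triangles: C(242, 3) = 2332880.
Each occurs with probability p³ ≈ (0.0015938)³ ≈ 4.0484111e-09.
By linearity: E[X] = C(242, 3)·p³ ≈ 2332880 · 4.0484111e-09 ≈ 0.00944.
Since α = 3/2 > 1, p = c/n^{3/2} = o(1/n) is below the triangle threshold p ~ 1/n. Asymptotically E[X] ~ (c³/6)·n^{3(1−α)} = (6³/6)·n^{-1.5} → 0, so by Markov's inequality G has no triangles w.h.p.

E[X] ≈ 0.00944; in regime p = Θ(1/n^{3/2}) E[X] tends to 0 (below the triangle threshold p ~ 1/n).


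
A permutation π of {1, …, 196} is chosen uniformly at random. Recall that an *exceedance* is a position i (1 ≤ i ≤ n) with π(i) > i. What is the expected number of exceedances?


Write X = Σ_{i=1}^{196} X_i, where X_i = 1_{π(i) > i}.
For each fixed i, π(i) is uniform over {1, …, 196} (marginal of a uniform permutation), so P[π(i) > i] = (n − i)/n. Summing: Σ_{i=1}^{196} (n − i)/n = (0 + 1 + … + 195)/196 = 196(196 − 1)/(2·196) = (196 − 1)/2.
Hence E[X] = Σ_{i=1}^{196} (196 − i)/196 = 195/2 ≈ 97.500000.

E[X] = 195/2 = 97.500000.


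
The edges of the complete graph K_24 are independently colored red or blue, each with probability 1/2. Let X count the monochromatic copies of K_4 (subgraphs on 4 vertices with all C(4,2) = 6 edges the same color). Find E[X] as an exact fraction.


Let X = Σ_S X_S over the C(24, 4) = 10626 subsets S of size 4, where X_S = 1 if the K_4 on S is monochromatic.
For a fixed S, the K_4 on S has C(4, 2) = 6 edges. P[all 6 edges red] = (1/2)^6, and likewise for blue, so P[monochromatic] = 2·(1/2)^6 = 2^{1 − 6} = 1/32.
By linearity: E[X] = C(24, 4) · 2^{1 − 6} = 10626 · 1/32 = 5313/16.
Numerically: E[X] ≈ 332.062500.

E[X] = C(24,4)·2^(1−C(4,2)) = 5313/16 ≈ 332.062500.


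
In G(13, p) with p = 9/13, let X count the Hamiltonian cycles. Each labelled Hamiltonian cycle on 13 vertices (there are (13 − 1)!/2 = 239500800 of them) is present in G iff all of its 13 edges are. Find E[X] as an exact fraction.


K_13 has (13 − 1)!/2 = 239500800 labelled Hamiltonian cycles.
For each such Hamiltonian cycle H, let X_H = 1 if all 13 edges of H are present in G. Then P[X_H = 1] = p^{13} = (9/13)^{13} = 2541865828329/302875106592253.
By linearity: E[X] = Σ_H E[X_H] = 239500800 · p^{13} = 239500800 · 2541865828329/302875106592253 = 608778899377458163200/302875106592253.
Numerically: E[X] ≈ 2.01e+06.

E[X] = 239500800 · (9/13)^{13} = 608778899377458163200/302875106592253 ≈ 2.01e+06.


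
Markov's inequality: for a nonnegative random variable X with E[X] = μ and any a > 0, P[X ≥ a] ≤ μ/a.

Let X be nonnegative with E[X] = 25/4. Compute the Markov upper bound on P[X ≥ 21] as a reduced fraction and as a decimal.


μ = E[X] = 25/4, a = 21.
Markov: P[X ≥ 21] ≤ μ/a = (25/4)/21 = 25/84.
Numerically: ≈ 0.297619.
(Since a = 21 > μ = 6.250000, the bound 25/84 is < 1 and informative.)

P[X ≥ 21] ≤ 25/84 ≈ 0.297619.


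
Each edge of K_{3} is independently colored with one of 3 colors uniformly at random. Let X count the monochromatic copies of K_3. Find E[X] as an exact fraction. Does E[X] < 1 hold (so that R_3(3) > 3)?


E[X] = C(3, 3) · 3^{1 − 3} = 1 · 3^{−2} = 1/9.
As a reduced fraction: E[X] = 1/9 ≈ 0.111.
Is E[X] < 1? YES.
Since E[X] < 1, there exists a 3-coloring of K_{3} with no monochromatic K_3; hence R_3(3) > 3.

E[X] = 1/9 ≈ 0.111; E[X] < 1, so R_3(3) > 3.


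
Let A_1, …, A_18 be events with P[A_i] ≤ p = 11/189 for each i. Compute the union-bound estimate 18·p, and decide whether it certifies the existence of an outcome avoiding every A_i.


Union bound: P[∪_{i=1}^{18} A_i] ≤ Σ_i P[A_i] ≤ 18·p = 18·(11/189) = 22/21.
Numerically: 22/21 ≈ 1.0476190.
Is 22/21 < 1? NO.
Since the bound 22/21 is ≥ 1, the union bound is uninformative here; it does NOT by itself certify existence.

18·p = 22/21 ≈ 1.0476190; existence NOT certified by the union bound.


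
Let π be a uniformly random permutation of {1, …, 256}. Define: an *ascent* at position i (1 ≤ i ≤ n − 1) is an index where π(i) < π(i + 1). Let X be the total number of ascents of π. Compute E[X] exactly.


Write X = Σ X_I over i = 1, …, 255, with X_I the indicator of one ascent.
There are 255 indicators.
For each fixed i, the pair (π(i), π(i+1)) is a uniformly random ordered pair of distinct values from {1, …, 256}; by symmetry P[π(i) < π(i+1)] = 1/2.
By linearity: E[X] = 255 · (1/2) = (256 − 1) · (1/2) = 255/2 ≈ 127.5000.

E[X] = 255/2 = 127.5000.


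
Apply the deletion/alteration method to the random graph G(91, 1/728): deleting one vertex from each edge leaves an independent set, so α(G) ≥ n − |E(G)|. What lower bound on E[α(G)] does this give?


E[|E(G)|] = C(91, 2)·p = 4095 · (1/728) = 45/8.
E[α(G)] ≥ n − E[|E(G)|] = 91 − 45/8 = 683/8.
Numerically: ≈ 85.37500.
(This is only a lower bound; the true E[α(G)] may be larger.)

E[α(G)] ≥ 683/8 ≈ 85.37500.


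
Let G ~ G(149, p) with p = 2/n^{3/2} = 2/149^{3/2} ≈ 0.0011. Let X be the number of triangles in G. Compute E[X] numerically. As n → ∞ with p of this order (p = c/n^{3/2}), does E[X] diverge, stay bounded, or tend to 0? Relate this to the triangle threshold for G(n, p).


Number of potential triangles: C(149, 3) = 540274.
Each occurs with probability p³ ≈ (0.0011)³ ≈ 1.32969e-09.
By linearity: E[X] = C(149, 3)·p³ ≈ 540274 · 1.32969e-09 ≈ 0.001.
Since α = 3/2 > 1, p = c/n^{3/2} = o(1/n) is below the triangle threshold p ~ 1/n. Asymptotically E[X] ~ (c³/6)·n^{3(1−α)} = (2³/6)·n^{-1.5} → 0, so by Markov's inequality G has no triangles w.h.p.

E[X] ≈ 0.001; in regime p = Θ(1/n^{3/2}) E[X] tends to 0 (below the triangle threshold p ~ 1/n).
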